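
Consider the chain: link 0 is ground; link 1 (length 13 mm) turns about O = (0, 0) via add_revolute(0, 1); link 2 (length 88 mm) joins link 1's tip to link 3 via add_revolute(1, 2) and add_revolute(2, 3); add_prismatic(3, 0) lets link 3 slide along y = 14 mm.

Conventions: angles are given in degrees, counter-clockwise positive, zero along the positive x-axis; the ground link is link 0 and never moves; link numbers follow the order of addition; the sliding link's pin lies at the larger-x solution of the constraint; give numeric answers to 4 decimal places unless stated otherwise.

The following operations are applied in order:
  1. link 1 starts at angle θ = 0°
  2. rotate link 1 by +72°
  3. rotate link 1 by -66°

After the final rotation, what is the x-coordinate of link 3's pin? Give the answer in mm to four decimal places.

geometry: r = 13 mm, L = 88 mm, e = 14 mm; θ starts at 0°
rotate link 1 by +72°: θ ← 0° +72° = 72°
rotate link 1 by -66°: θ ← 72° -66° = 6°
crank pin P = (r cos θ, r sin θ) = (12.928785, 1.358870)
h = r sin θ − e = 1.358870 − 14 = -12.641130
x = r cos θ + √(L² − h²) = 12.928785 + 87.087323 = 100.016108

100.0161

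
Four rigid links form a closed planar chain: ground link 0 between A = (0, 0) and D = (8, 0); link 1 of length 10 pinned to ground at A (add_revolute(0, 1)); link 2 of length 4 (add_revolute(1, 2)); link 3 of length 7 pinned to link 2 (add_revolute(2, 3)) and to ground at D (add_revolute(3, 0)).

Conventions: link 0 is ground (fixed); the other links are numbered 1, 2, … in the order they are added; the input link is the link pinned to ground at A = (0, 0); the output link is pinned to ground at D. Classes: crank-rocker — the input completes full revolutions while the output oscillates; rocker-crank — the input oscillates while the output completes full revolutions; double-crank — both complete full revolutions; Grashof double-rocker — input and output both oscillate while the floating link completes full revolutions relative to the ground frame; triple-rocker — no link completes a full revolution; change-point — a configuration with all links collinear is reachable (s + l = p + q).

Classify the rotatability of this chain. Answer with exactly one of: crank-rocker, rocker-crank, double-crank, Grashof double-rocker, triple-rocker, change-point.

lengths: ground=8, input=10, coupler=4, output=7
sorted: s=4 (shortest), l=10 (longest), p+q=15
s + l = 14 vs p + q = 15
s + l < p + q (Grashof) with shortest = coupler link → Grashof double-rocker

Grashof double-rocker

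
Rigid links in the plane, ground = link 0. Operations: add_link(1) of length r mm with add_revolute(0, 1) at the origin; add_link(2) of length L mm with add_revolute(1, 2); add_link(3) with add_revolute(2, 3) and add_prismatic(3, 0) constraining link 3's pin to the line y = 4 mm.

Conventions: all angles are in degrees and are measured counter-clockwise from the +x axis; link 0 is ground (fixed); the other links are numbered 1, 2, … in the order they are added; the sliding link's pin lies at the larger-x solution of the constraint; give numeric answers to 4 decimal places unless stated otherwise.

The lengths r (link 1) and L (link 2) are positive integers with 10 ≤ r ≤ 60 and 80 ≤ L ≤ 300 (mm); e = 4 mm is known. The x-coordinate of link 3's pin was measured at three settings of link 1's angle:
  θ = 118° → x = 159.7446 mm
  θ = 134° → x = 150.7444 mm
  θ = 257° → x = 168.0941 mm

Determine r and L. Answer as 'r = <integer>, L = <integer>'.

constraint per measurement: (x − r cos θ)² + (r sin θ − e)² = L²
subtracting the θ₁ and θ₂ equations cancels the r² and L² terms:
r = (x₁² − x₂²) / (2[(x₁cos θ₁ + e sin θ₁) − (x₂cos θ₂ + e sin θ₂)]) = 45.9998 → r = 46
L² = (x₁ − r cos θ₁)² + (r sin θ₁ − e)² = 34225.0028 → L = 185.0000 → L = 185
check at θ₃=257°: x = 168.0941 (printed 168.0941) ✓

r = 46, L = 185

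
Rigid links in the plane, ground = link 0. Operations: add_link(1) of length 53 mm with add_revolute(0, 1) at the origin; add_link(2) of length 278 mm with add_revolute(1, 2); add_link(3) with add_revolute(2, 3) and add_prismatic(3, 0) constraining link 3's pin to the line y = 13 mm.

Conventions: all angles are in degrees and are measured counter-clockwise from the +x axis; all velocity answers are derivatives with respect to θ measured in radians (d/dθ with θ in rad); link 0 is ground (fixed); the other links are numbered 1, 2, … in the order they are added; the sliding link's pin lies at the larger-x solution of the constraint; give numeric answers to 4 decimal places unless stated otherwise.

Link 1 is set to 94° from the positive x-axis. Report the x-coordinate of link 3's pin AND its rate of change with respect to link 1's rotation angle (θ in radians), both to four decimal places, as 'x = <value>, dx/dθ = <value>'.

geometry: r = 53 mm, L = 278 mm, e = 13 mm
crank pin P = (r cos θ, r sin θ) = (-3.697093, 52.870895)
h = r sin θ − e = 52.870895 − 13 = 39.870895
x = r cos θ + √(L² − h²) = -3.697093 + 275.125993 = 271.428899
dx/dθ = −r sin θ − h·r cos θ/√(L² − h²) (θ in radians; h = 39.870895) = -52.335117

x = 271.4289, dx/dθ = -52.3351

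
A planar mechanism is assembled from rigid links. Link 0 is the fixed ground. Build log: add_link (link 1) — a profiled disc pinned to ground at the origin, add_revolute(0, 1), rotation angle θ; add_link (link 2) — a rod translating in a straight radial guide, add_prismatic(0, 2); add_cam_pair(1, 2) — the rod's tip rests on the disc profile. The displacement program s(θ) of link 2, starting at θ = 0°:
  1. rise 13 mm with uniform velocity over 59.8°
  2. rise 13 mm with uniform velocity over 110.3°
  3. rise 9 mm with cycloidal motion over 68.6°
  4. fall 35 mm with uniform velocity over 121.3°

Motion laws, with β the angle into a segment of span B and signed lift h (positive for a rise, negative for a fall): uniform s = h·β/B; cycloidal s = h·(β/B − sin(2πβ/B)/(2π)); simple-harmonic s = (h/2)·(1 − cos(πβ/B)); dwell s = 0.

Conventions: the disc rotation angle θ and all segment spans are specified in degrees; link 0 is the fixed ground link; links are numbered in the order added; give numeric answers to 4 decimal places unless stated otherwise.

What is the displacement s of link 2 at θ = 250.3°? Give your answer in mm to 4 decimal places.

seg 1 [0°–59.8°] uniform, h=13: full span → s += 13 → s = 13.0000
seg 2 [59.8°–170.1°] uniform, h=13: full span → s += 13 → s = 26.0000
seg 3 [170.1°–238.7°] cycloidal, h=9: full span → s += 9 → s = 35.0000
seg 4 [238.7°–360°] uniform, h=-35: θ=250.3° here. β=11.6, B=121.3. -35·11.6/121.3 = -3.3471 → s = 31.6529

31.6529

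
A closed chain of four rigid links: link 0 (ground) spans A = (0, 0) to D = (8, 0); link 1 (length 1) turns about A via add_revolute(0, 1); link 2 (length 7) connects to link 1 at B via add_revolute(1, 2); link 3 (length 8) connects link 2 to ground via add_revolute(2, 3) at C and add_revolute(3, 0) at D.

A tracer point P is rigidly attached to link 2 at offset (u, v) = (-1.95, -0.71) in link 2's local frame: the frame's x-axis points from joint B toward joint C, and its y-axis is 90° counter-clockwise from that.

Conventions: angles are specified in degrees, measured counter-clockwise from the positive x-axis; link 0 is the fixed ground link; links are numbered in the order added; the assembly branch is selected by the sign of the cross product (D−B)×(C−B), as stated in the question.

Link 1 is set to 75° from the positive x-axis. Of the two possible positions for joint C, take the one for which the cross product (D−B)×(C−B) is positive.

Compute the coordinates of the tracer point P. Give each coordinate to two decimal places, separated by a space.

A=(0,0), D=(8.00,0)
B = A + 1.00·(cos75°, sin75°) = (0.2588, 0.9659)
|BD| = 7.8012
circle(B,7.00) ∩ circle(D,8.00): a=2.9392, h=6.3530
  candidates: C₊=(3.9620,6.9061) cross=49.561; C₋=(2.3888,-5.7021) cross=-49.561
  branch + wants cross > 0 → take C=(3.9620,6.9061) (cross=49.561)
ex = (C−B)/|BC| = (0.5290,0.8486); ey = (-0.8486,0.5290)
P = B + -1.95·ex + -0.71·ey = (-0.1703,-1.0645)

-0.17 -1.06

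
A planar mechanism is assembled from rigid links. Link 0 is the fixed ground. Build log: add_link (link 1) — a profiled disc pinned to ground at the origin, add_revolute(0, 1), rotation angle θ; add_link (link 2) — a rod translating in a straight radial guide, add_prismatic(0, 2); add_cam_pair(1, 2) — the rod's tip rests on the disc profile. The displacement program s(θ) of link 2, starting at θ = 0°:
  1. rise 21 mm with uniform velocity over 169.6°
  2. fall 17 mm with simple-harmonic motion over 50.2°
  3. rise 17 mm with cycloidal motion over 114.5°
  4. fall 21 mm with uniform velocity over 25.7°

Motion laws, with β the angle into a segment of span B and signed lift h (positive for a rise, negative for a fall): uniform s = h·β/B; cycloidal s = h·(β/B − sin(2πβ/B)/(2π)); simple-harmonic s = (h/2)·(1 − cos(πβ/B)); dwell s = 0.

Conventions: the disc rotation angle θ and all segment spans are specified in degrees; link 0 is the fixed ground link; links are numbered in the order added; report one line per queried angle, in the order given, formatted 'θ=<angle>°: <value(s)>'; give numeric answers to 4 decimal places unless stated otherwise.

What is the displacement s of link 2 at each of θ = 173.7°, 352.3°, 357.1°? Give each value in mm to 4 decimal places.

seg 1 [0°–169.6°] uniform, h=21: full span → s += 21 → s = 21.0000
seg 2 [169.6°–219.8°] simple-harmonic, h=-17: θ=173.7° here. β=4.1, B=50.2. -17/2·(1 − cos(π·0.0817)) = -0.2783 → s = 20.7217
seg 2 [169.6°–219.8°] simple-harmonic, h=-17: full span → s += -17 → s = 4.0000
seg 3 [219.8°–334.3°] cycloidal, h=17: full span → s += 17 → s = 21.0000
seg 4 [334.3°–360°] uniform, h=-21: θ=352.3° here. β=18, B=25.7. -21·18/25.7 = -14.7082 → s = 6.2918
seg 4 [334.3°–360°] uniform, h=-21: θ=357.1° here. β=22.8, B=25.7. -21·22.8/25.7 = -18.6304 → s = 2.3696

θ=173.7°: 20.7217
θ=352.3°: 6.2918
θ=357.1°: 2.3696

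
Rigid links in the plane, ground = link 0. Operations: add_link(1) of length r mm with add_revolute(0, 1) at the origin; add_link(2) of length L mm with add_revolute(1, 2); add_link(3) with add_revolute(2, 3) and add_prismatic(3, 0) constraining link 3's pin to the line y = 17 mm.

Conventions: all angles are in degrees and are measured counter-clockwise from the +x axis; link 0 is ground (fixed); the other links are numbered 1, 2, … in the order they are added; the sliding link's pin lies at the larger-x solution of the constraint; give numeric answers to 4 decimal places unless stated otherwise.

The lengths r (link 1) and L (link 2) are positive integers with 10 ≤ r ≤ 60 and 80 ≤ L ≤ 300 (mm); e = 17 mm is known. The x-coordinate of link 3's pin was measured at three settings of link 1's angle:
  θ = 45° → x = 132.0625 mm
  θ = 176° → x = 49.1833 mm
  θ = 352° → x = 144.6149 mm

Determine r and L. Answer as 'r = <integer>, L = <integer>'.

constraint per measurement: (x − r cos θ)² + (r sin θ − e)² = L²
subtracting the θ₁ and θ₂ equations cancels the r² and L² terms:
r = (x₁² − x₂²) / (2[(x₁cos θ₁ + e sin θ₁) − (x₂cos θ₂ + e sin θ₂)]) = 49.0000 → r = 49
L² = (x₁ − r cos θ₁)² + (r sin θ₁ − e)² = 9800.9997 → L = 99.0000 → L = 99
check at θ₃=352°: x = 144.6149 (printed 144.6149) ✓

r = 49, L = 99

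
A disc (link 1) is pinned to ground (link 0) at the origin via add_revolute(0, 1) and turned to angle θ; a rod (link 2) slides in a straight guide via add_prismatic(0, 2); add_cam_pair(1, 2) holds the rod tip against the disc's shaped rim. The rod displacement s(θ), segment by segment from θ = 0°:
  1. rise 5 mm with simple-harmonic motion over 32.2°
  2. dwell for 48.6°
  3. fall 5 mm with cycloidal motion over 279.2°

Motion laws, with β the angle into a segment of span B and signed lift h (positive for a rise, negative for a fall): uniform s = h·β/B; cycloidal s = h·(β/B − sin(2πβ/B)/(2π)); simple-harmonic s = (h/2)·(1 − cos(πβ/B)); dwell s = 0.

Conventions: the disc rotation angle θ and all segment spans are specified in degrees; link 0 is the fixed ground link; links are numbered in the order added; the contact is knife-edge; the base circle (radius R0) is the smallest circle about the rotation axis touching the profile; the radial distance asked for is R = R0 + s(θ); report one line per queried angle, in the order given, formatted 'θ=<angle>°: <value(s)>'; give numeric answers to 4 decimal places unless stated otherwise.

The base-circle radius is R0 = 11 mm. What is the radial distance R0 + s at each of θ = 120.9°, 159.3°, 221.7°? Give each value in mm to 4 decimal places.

segment 1 (0° to 32.2°, simple-harmonic, h = 5) is passed completely: s = 0.0000 + (5) = 5.0000
segment 2 (32.2° to 80.8°, dwell): s unchanged at 5.0000
θ = 120.9° falls in segment 3 (80.8° to 360°, cycloidal, h = -5): β = 120.9 − 80.8 = 40.1°, B = 279.2°; Δs = -5·(0.1436 − sin(2π·0.1436)/(2π)) = -0.0936; s = 5.0000 − 0.0936 = 4.9064
θ = 159.3° falls in segment 3 (80.8° to 360°, cycloidal, h = -5): β = 159.3 − 80.8 = 78.5°, B = 279.2°; Δs = -5·(0.2812 − sin(2π·0.2812)/(2π)) = -0.6252; s = 5.0000 − 0.6252 = 4.3748
θ = 221.7° falls in segment 3 (80.8° to 360°, cycloidal, h = -5): β = 221.7 − 80.8 = 140.9°, B = 279.2°; Δs = -5·(0.5047 − sin(2π·0.5047)/(2π)) = -2.5466; s = 5.0000 − 2.5466 = 2.4534
θ=120.9°: R = R0 + s = 11 + 4.9064 = 15.9064
θ=159.3°: R = R0 + s = 11 + 4.3748 = 15.3748
θ=221.7°: R = R0 + s = 11 + 2.4534 = 13.4534

θ=120.9°: 15.9064
θ=159.3°: 15.3748
θ=221.7°: 13.4534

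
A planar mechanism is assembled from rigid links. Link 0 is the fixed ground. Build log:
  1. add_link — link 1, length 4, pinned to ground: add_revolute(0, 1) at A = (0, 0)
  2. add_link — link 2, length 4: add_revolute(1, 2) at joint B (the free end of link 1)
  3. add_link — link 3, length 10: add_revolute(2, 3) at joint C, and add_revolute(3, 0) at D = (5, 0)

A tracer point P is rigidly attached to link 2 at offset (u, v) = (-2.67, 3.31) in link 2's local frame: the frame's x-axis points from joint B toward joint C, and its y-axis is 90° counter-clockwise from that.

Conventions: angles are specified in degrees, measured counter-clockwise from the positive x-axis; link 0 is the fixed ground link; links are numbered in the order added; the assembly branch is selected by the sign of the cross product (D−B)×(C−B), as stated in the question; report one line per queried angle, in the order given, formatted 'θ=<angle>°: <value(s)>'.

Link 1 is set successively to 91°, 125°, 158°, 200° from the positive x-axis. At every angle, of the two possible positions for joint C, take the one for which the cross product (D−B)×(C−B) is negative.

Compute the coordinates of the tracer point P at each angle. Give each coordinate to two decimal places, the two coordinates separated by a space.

A=(0,0), D=(5.00,0)
θ=91°: B = A + 4.00·(cos91°, sin91°) = (-0.0698, 3.9994)
θ=91°: |BD| = 6.4574
θ=91°: circle(B,4.00) ∩ circle(D,10.00): a=-3.2755, h=2.2959
θ=91°:   candidates: C₊=(-1.2194,7.8306) cross=14.826; C₋=(-4.0634,4.2255) cross=-14.826
θ=91°:   branch - wants cross < 0 → take C=(-4.0634,4.2255) (cross=-14.826)
θ=91°: ex = (C−B)/|BC| = (-0.9984,0.0565); ey = (-0.0565,-0.9984)
θ=91°: P = B + -2.67·ex + 3.31·ey = (2.4089,0.5438)
θ=125°: B = A + 4.00·(cos125°, sin125°) = (-2.2943, 3.2766)
θ=125°: |BD| = 7.9964
θ=125°: circle(B,4.00) ∩ circle(D,10.00): a=-1.2541, h=3.7983
θ=125°:   candidates: C₊=(-1.8819,7.2553) cross=30.373; C₋=(-4.9947,0.3257) cross=-30.373
θ=125°:   branch - wants cross < 0 → take C=(-4.9947,0.3257) (cross=-30.373)
θ=125°: ex = (C−B)/|BC| = (-0.6751,-0.7377); ey = (0.7377,-0.6751)
θ=125°: P = B + -2.67·ex + 3.31·ey = (1.9501,3.0118)
θ=158°: B = A + 4.00·(cos158°, sin158°) = (-3.7087, 1.4984)
θ=158°: |BD| = 8.8367
θ=158°: circle(B,4.00) ∩ circle(D,10.00): a=-0.3346, h=3.9860
θ=158°:   candidates: C₊=(-3.3625,5.4834) cross=35.223; C₋=(-4.7143,-2.3731) cross=-35.223
θ=158°:   branch - wants cross < 0 → take C=(-4.7143,-2.3731) (cross=-35.223)
θ=158°: ex = (C−B)/|BC| = (-0.2514,-0.9679); ey = (0.9679,-0.2514)
θ=158°: P = B + -2.67·ex + 3.31·ey = (0.1662,3.2505)
θ=200°: B = A + 4.00·(cos200°, sin200°) = (-3.7588, -1.3681)
θ=200°: |BD| = 8.8650
θ=200°: circle(B,4.00) ∩ circle(D,10.00): a=-0.3053, h=3.9883
θ=200°:   candidates: C₊=(-4.6759,2.5254) cross=35.356; C₋=(-3.4449,-5.3557) cross=-35.356
θ=200°:   branch - wants cross < 0 → take C=(-3.4449,-5.3557) (cross=-35.356)
θ=200°: ex = (C−B)/|BC| = (0.0785,-0.9969); ey = (0.9969,0.0785)
θ=200°: P = B + -2.67·ex + 3.31·ey = (-0.6685,1.5534)

θ=91°: 2.41 0.54
θ=125°: 1.95 3.01
θ=158°: 0.17 3.25
θ=200°: -0.67 1.55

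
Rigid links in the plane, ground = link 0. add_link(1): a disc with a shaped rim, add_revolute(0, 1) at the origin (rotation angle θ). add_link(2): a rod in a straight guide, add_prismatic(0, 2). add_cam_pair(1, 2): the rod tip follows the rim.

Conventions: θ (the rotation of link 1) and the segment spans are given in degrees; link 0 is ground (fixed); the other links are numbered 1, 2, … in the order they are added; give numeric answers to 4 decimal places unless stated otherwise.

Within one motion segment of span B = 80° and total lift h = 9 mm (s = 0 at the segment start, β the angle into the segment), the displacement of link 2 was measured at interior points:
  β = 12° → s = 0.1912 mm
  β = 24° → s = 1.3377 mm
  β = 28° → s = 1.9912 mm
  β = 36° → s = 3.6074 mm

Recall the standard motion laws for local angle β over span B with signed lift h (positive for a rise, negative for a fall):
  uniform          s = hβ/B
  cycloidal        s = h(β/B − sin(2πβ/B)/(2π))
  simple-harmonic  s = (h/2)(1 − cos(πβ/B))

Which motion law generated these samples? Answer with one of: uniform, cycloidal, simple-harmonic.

candidates at β/B = r: uniform s = h·r (linear in β); cycloidal s = h·(r − sin(2πr)/(2π)); simple-harmonic s = (h/2)(1 − cos(πr))
β=12°: printed 0.1912 | uniform 1.3500, cycloidal 0.1912, simple-harmonic 0.4905
β=24°: printed 1.3377 | uniform 2.7000, cycloidal 1.3377, simple-harmonic 1.8550
β=28°: printed 1.9912 | uniform 3.1500, cycloidal 1.9912, simple-harmonic 2.4570
β=36°: printed 3.6074 | uniform 4.0500, cycloidal 3.6074, simple-harmonic 3.7960
only one law matches every sample → cycloidal

cycloidal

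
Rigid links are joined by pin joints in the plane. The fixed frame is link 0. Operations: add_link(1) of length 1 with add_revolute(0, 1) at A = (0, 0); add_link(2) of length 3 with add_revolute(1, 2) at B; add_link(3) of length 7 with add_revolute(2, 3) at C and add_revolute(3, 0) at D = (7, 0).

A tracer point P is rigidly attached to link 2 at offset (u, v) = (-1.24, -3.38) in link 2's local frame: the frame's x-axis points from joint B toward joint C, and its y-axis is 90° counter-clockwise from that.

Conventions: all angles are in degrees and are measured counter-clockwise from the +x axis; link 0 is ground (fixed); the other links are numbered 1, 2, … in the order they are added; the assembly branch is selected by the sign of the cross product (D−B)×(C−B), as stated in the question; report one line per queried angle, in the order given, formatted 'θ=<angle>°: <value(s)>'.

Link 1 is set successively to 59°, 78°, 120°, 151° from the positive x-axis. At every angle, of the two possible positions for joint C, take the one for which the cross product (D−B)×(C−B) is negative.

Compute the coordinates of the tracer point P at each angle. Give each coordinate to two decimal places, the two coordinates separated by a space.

A=(0,0), D=(7.00,0)
θ=59°: B = A + 1.00·(cos59°, sin59°) = (0.5150, 0.8572)
θ=59°: |BD| = 6.5414
θ=59°: circle(B,3.00) ∩ circle(D,7.00): a=0.2132, h=2.9924
θ=59°:   candidates: C₊=(1.1185,3.7958) cross=19.574; C₋=(0.3343,-2.1374) cross=-19.574
θ=59°:   branch - wants cross < 0 → take C=(0.3343,-2.1374) (cross=-19.574)
θ=59°: ex = (C−B)/|BC| = (-0.0602,-0.9982); ey = (0.9982,-0.0602)
θ=59°: P = B + -1.24·ex + -3.38·ey = (-2.7841,2.2985)
θ=78°: B = A + 1.00·(cos78°, sin78°) = (0.2079, 0.9781)
θ=78°: |BD| = 6.8622
θ=78°: circle(B,3.00) ∩ circle(D,7.00): a=0.5165, h=2.9552
θ=78°:   candidates: C₊=(1.1404,3.8295) cross=20.279; C₋=(0.2979,-2.0205) cross=-20.279
θ=78°:   branch - wants cross < 0 → take C=(0.2979,-2.0205) (cross=-20.279)
θ=78°: ex = (C−B)/|BC| = (0.0300,-0.9995); ey = (0.9995,0.0300)
θ=78°: P = B + -1.24·ex + -3.38·ey = (-3.2078,2.1162)
θ=120°: B = A + 1.00·(cos120°, sin120°) = (-0.5000, 0.8660)
θ=120°: |BD| = 7.5498
θ=120°: circle(B,3.00) ∩ circle(D,7.00): a=1.1259, h=2.7807
θ=120°:   candidates: C₊=(0.9374,3.4993) cross=20.994; C₋=(0.2994,-2.0255) cross=-20.994
θ=120°:   branch - wants cross < 0 → take C=(0.2994,-2.0255) (cross=-20.994)
θ=120°: ex = (C−B)/|BC| = (0.2665,-0.9638); ey = (0.9638,0.2665)
θ=120°: P = B + -1.24·ex + -3.38·ey = (-4.0882,1.1605)
θ=151°: B = A + 1.00·(cos151°, sin151°) = (-0.8746, 0.4848)
θ=151°: |BD| = 7.8895
θ=151°: circle(B,3.00) ∩ circle(D,7.00): a=1.4098, h=2.6481
θ=151°:   candidates: C₊=(0.6952,3.0413) cross=20.892; C₋=(0.3697,-2.2449) cross=-20.892
θ=151°:   branch - wants cross < 0 → take C=(0.3697,-2.2449) (cross=-20.892)
θ=151°: ex = (C−B)/|BC| = (0.4148,-0.9099); ey = (0.9099,0.4148)
θ=151°: P = B + -1.24·ex + -3.38·ey = (-4.4645,0.2111)

θ=59°: -2.78 2.30
θ=78°: -3.21 2.12
θ=120°: -4.09 1.16
θ=151°: -4.46 0.21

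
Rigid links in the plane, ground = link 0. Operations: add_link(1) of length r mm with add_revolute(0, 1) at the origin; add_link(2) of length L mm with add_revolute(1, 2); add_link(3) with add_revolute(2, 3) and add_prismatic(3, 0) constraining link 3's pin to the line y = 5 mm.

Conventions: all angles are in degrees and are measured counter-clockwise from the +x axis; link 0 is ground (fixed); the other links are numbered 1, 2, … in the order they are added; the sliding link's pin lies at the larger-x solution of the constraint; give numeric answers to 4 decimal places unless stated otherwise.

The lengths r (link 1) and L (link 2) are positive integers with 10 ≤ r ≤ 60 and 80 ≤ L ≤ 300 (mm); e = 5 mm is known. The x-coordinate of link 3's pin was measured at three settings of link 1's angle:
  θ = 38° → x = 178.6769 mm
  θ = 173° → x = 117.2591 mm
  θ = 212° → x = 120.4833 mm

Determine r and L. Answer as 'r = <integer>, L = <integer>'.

constraint per measurement: (x − r cos θ)² + (r sin θ − e)² = L²
subtracting the θ₁ and θ₂ equations cancels the r² and L² terms:
r = (x₁² − x₂²) / (2[(x₁cos θ₁ + e sin θ₁) − (x₂cos θ₂ + e sin θ₂)]) = 35.0000 → r = 35
L² = (x₁ − r cos θ₁)² + (r sin θ₁ − e)² = 23104.0008 → L = 152.0000 → L = 152
check at θ₃=212°: x = 120.4833 (printed 120.4833) ✓

r = 35, L = 152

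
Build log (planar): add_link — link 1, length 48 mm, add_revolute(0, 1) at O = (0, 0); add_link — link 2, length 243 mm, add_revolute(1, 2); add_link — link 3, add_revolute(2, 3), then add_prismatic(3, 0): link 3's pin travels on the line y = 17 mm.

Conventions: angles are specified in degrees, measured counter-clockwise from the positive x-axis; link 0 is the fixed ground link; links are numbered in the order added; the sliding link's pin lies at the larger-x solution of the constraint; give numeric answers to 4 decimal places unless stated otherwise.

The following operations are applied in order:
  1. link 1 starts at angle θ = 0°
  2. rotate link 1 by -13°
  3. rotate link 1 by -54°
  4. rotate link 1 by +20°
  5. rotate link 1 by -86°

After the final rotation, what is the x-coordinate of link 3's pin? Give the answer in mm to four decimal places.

geometry: r = 48 mm, L = 243 mm, e = 17 mm; θ starts at 0°
rotate link 1 by -13°: θ ← 0° -13° = -13°
rotate link 1 by -54°: θ ← -13° -54° = -67°
rotate link 1 by +20°: θ ← -67° +20° = -47°
rotate link 1 by -86°: θ ← -47° -86° = -133°
crank pin P = (r cos θ, r sin θ) = (-32.735921, -35.104978)
h = r sin θ − e = -35.104978 − 17 = -52.104978
x = r cos θ + √(L² − h²) = -32.735921 + 237.347996 = 204.612075

204.6121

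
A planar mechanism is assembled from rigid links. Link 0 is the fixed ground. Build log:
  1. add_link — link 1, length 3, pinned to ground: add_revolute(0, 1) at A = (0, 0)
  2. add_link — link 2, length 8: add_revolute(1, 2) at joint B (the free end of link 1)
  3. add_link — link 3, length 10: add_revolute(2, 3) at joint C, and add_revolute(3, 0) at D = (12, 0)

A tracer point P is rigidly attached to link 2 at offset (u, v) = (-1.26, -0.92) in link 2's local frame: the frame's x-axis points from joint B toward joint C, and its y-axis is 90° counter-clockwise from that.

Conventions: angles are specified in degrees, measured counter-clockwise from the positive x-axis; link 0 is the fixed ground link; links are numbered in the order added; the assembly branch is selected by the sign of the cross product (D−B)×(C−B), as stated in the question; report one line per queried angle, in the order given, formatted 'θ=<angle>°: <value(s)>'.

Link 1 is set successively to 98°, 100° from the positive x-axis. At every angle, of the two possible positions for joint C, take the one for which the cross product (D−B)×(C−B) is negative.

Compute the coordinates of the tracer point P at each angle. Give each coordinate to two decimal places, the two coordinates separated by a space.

A=(0,0), D=(12.00,0)
θ=98°: B = A + 3.00·(cos98°, sin98°) = (-0.4175, 2.9708)
θ=98°: |BD| = 12.7679
θ=98°: circle(B,8.00) ∩ circle(D,10.00): a=4.9742, h=6.2656
θ=98°:   candidates: C₊=(5.8780,7.9070) cross=79.999; C₋=(2.9623,-4.2802) cross=-79.999
θ=98°:   branch - wants cross < 0 → take C=(2.9623,-4.2802) (cross=-79.999)
θ=98°: ex = (C−B)/|BC| = (0.4225,-0.9064); ey = (0.9064,0.4225)
θ=98°: P = B + -1.26·ex + -0.92·ey = (-1.7837,3.7242)
θ=100°: B = A + 3.00·(cos100°, sin100°) = (-0.5209, 2.9544)
θ=100°: |BD| = 12.8648
θ=100°: circle(B,8.00) ∩ circle(D,10.00): a=5.0332, h=6.2183
θ=100°:   candidates: C₊=(5.8058,7.8506) cross=79.996; C₋=(2.9497,-4.2535) cross=-79.996
θ=100°:   branch - wants cross < 0 → take C=(2.9497,-4.2535) (cross=-79.996)
θ=100°: ex = (C−B)/|BC| = (0.4338,-0.9010); ey = (0.9010,0.4338)
θ=100°: P = B + -1.26·ex + -0.92·ey = (-1.8965,3.6905)

θ=98°: -1.78 3.72
θ=100°: -1.90 3.69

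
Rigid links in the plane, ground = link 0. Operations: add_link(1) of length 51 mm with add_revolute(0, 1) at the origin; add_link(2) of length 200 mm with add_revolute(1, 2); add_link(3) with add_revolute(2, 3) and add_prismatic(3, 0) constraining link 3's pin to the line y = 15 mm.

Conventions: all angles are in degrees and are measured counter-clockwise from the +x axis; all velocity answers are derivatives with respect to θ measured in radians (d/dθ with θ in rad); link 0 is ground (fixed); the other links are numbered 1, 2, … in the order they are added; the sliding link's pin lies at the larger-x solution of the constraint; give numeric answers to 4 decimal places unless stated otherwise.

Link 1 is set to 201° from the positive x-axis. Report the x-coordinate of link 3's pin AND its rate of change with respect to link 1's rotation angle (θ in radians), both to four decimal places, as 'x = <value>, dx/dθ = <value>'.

geometry: r = 51 mm, L = 200 mm, e = 15 mm
crank pin P = (r cos θ, r sin θ) = (-47.612602, -18.276765)
h = r sin θ − e = -18.276765 − 15 = -33.276765
x = r cos θ + √(L² − h²) = -47.612602 + 197.212213 = 149.599611
dx/dθ = −r sin θ − h·r cos θ/√(L² − h²) (θ in radians; h = -33.276765) = 10.242814

x = 149.5996, dx/dθ = 10.2428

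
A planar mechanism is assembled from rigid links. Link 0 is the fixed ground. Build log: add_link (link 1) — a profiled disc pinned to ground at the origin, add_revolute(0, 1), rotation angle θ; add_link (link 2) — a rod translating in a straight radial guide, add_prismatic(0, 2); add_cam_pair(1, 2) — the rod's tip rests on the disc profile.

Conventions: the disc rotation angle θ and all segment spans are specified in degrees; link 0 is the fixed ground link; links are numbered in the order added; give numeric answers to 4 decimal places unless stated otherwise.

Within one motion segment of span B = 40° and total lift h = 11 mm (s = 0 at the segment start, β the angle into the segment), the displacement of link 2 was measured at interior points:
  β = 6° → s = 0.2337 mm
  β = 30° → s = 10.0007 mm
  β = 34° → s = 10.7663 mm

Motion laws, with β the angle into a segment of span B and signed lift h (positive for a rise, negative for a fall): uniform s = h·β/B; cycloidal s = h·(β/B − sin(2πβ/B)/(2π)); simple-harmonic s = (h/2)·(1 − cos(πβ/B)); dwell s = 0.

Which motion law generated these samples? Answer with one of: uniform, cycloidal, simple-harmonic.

candidates at β/B = r: uniform s = h·r (linear in β); cycloidal s = h·(r − sin(2πr)/(2π)); simple-harmonic s = (h/2)(1 − cos(πr))
β=6°: printed 0.2337 | uniform 1.6500, cycloidal 0.2337, simple-harmonic 0.5995
β=30°: printed 10.0007 | uniform 8.2500, cycloidal 10.0007, simple-harmonic 9.3891
β=34°: printed 10.7663 | uniform 9.3500, cycloidal 10.7663, simple-harmonic 10.4005
only one law matches every sample → cycloidal

cycloidal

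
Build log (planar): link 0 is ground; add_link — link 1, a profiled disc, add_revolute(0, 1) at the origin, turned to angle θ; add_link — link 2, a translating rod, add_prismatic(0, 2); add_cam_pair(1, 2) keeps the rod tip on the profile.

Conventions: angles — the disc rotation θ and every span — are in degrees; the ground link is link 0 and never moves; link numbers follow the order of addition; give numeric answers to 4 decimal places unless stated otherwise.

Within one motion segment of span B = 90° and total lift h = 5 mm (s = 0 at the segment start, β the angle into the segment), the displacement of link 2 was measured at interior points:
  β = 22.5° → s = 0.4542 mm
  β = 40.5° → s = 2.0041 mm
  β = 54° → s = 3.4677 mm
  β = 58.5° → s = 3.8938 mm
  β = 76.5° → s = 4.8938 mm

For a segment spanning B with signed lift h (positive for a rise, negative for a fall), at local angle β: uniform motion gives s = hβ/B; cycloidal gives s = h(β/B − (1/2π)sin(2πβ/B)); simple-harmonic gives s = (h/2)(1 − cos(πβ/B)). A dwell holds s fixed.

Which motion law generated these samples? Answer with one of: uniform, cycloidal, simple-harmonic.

candidates at β/B = r: uniform s = h·r (linear in β); cycloidal s = h·(r − sin(2πr)/(2π)); simple-harmonic s = (h/2)(1 − cos(πr))
β=22.5°: printed 0.4542 | uniform 1.2500, cycloidal 0.4542, simple-harmonic 0.7322
β=40.5°: printed 2.0041 | uniform 2.2500, cycloidal 2.0041, simple-harmonic 2.1089
β=54°: printed 3.4677 | uniform 3.0000, cycloidal 3.4677, simple-harmonic 3.2725
β=58.5°: printed 3.8938 | uniform 3.2500, cycloidal 3.8938, simple-harmonic 3.6350
β=76.5°: printed 4.8938 | uniform 4.2500, cycloidal 4.8938, simple-harmonic 4.7275
only one law matches every sample → cycloidal

cycloidal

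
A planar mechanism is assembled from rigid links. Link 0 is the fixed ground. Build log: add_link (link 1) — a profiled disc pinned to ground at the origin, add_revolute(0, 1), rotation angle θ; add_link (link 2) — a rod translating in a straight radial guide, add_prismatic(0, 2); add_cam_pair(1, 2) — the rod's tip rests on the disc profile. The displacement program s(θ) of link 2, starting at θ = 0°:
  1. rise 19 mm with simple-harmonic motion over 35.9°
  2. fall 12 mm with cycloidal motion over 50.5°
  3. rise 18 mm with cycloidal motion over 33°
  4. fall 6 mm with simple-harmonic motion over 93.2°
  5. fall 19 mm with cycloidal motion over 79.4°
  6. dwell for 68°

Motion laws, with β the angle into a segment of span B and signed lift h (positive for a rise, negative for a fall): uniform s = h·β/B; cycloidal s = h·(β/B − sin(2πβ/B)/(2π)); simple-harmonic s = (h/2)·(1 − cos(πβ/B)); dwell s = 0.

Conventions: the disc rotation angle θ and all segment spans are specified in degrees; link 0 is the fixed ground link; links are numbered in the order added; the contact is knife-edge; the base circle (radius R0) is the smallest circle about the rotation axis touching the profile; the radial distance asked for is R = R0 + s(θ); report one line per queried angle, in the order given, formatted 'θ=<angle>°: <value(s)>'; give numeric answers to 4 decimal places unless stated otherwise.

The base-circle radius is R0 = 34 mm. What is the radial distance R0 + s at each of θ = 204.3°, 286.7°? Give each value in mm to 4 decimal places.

seg 1 [0°–35.9°] simple-harmonic, h=19: full span → s += 19 → s = 19.0000
seg 2 [35.9°–86.4°] cycloidal, h=-12: full span → s += -12 → s = 7.0000
seg 3 [86.4°–119.4°] cycloidal, h=18: full span → s += 18 → s = 25.0000
seg 4 [119.4°–212.6°] simple-harmonic, h=-6: θ=204.3° here. β=84.9, B=93.2. -6/2·(1 − cos(π·0.9109)) = -5.8834 → s = 19.1166
seg 4 [119.4°–212.6°] simple-harmonic, h=-6: full span → s += -6 → s = 19.0000
seg 5 [212.6°–292°] cycloidal, h=-19: θ=286.7° here. β=74.1, B=79.4. -19·(0.9332 − sin(2π·0.9332)/(2π)) = -18.9631 → s = 0.0369
θ=204.3°: R = R0 + s = 34 + 19.1166 = 53.1166
θ=286.7°: R = R0 + s = 34 + 0.0369 = 34.0369

θ=204.3°: 53.1166
θ=286.7°: 34.0369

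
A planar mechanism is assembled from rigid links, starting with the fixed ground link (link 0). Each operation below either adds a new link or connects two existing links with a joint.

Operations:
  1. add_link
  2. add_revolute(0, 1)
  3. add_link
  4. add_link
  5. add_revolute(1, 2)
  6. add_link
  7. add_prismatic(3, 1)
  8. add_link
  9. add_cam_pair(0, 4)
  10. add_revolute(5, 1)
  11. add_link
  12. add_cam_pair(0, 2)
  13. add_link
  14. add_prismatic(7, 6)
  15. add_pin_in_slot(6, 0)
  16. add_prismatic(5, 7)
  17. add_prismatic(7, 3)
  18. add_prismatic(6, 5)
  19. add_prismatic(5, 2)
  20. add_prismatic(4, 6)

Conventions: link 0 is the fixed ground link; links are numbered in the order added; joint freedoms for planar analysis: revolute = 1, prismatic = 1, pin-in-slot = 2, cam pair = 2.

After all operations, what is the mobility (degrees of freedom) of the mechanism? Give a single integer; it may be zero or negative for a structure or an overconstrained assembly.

ground; <1,0,0>
#1 <2,0,0>
R:0↔1 J1 <2,1,0>
#2 <3,1,0>
#3 <4,1,0>
R:1↔2 J1 <4,2,0>
#4 <5,2,0>
P:3↔1 J1 <5,3,0>
#5 <6,3,0>
C:0↔4 J2 <6,3,1>
R:5↔1 J1 <6,4,1>
#6 <7,4,1>
C:0↔2 J2 <7,4,2>
#7 <8,4,2>
P:7↔6 J1 <8,5,2>
PS:6↔0 J2 <8,5,3>
P:5↔7 J1 <8,6,3>
P:7↔3 J1 <8,7,3>
P:6↔5 J1 <8,8,3>
P:5↔2 J1 <8,9,3>
P:4↔6 J1 <8,10,3>
3×7 − 2×10 − 1×3 = -2

M = -2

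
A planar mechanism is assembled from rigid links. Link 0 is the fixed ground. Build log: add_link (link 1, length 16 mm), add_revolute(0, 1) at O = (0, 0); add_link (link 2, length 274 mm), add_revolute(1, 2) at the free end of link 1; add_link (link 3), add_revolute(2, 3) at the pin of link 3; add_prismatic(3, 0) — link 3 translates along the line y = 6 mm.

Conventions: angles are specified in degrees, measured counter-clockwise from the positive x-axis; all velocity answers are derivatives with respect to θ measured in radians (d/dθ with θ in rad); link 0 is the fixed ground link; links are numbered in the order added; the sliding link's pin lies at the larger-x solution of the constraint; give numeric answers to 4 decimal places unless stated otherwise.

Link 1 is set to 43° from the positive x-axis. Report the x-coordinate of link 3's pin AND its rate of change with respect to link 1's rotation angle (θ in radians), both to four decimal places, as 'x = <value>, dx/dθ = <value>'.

geometry: r = 16 mm, L = 274 mm, e = 6 mm
crank pin P = (r cos θ, r sin θ) = (11.701659, 10.911974)
h = r sin θ − e = 10.911974 − 6 = 4.911974
x = r cos θ + √(L² − h²) = 11.701659 + 273.955968 = 285.657627
dx/dθ = −r sin θ − h·r cos θ/√(L² − h²) (θ in radians; h = 4.911974) = -11.121782

x = 285.6576, dx/dθ = -11.1218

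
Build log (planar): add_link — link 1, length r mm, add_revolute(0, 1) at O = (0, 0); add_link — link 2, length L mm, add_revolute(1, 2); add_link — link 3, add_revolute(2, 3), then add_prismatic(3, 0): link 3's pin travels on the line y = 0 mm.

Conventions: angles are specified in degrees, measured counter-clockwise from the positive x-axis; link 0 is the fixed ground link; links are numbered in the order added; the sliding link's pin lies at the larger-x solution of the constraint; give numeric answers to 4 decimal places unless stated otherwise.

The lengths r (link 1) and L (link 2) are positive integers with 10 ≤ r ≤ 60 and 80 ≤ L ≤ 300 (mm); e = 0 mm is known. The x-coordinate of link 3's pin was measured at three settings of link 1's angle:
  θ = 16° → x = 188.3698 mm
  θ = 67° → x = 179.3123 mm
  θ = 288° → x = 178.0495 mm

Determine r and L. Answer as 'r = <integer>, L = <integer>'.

constraint per measurement: (x − r cos θ)² + (r sin θ − e)² = L²
subtracting the θ₁ and θ₂ equations cancels the r² and L² terms:
r = (x₁² − x₂²) / (2[(x₁cos θ₁ + e sin θ₁) − (x₂cos θ₂ + e sin θ₂)]) = 14.9999 → r = 15
L² = (x₁ − r cos θ₁)² + (r sin θ₁ − e)² = 30276.0013 → L = 174.0000 → L = 174
check at θ₃=288°: x = 178.0495 (printed 178.0495) ✓

r = 15, L = 174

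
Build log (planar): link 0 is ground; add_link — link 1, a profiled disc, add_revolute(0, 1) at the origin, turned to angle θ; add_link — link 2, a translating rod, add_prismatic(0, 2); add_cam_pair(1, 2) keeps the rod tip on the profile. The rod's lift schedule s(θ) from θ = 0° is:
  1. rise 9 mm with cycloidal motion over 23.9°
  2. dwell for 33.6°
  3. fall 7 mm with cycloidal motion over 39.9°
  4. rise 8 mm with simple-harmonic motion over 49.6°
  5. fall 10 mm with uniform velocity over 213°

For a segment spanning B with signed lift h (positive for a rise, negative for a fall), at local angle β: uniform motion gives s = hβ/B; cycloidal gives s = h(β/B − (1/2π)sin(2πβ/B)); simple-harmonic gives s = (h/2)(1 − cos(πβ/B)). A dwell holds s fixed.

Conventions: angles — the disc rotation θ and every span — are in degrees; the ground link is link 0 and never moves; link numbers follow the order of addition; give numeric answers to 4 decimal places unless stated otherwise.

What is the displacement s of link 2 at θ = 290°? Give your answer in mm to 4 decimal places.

seg 1 [0°–23.9°] cycloidal, h=9: full span → s += 9 → s = 9.0000
seg 2 [23.9°–57.5°] dwell: s stays 9.0000
seg 3 [57.5°–97.4°] cycloidal, h=-7: full span → s += -7 → s = 2.0000
seg 4 [97.4°–147°] simple-harmonic, h=8: full span → s += 8 → s = 10.0000
seg 5 [147°–360°] uniform, h=-10: θ=290° here. β=143, B=213. -10·143/213 = -6.7136 → s = 3.2864

3.2864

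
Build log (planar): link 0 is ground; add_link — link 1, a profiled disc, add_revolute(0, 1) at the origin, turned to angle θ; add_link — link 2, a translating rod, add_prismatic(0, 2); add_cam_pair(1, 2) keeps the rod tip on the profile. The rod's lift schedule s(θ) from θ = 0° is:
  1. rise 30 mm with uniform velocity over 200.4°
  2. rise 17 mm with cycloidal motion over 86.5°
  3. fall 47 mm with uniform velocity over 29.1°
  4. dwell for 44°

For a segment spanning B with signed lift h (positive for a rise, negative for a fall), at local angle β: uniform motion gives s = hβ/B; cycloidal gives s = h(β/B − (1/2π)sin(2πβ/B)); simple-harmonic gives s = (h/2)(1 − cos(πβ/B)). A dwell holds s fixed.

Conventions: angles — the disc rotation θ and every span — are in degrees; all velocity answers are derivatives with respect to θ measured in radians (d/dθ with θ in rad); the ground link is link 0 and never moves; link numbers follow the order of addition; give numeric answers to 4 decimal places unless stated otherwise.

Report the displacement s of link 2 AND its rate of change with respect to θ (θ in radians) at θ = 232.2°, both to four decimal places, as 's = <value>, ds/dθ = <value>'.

seg 1 [0°–200.4°] uniform, h=30: full span → s += 30 → s = 30.0000
seg 2 [200.4°–286.9°] cycloidal, h=17: θ=232.2° here. β=31.8, B=86.5. 17·(0.3676 − sin(2π·0.3676)/(2π)) = 4.2500 → s = 34.2500
velocity in seg [200.4°–286.9°] (cycloidal), θ in radians: β = 31.8° = 0.5550 rad, B = 86.5° = 1.5097 rad; ds/dθ = (h/B)(1 − cos(2πβ/B)) = (17/1.5097)(1 − cos(2π·0.3676)) = 18.845664 mm/rad

s = 34.2500, ds/dθ = 18.8457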